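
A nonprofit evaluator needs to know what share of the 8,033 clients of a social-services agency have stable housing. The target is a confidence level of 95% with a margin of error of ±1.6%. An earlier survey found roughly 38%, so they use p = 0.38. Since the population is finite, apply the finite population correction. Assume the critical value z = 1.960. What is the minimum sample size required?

2456

Unadjusted: n₀ = 1.960² × 0.38 × 0.62 / 0.016² ≈ 3535.47, so n₀ = 3536.
Finite population correction with N = 8,033: n = n₀ / (1 + (n₀−1)/N) = 3536 / (1 + 3535/8033) = 3536 / 1.4401 ≈ 2455.45.
Rounding up, n = 2456.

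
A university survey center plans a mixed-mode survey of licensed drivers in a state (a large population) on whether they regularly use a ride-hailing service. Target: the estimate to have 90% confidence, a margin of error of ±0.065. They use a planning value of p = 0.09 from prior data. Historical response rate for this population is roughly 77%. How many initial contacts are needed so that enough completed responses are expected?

69

For 90% confidence, z = 1.645.
Completed interviews needed: n₀ = 1.645² × 0.0819 / 0.065² ≈ 52.46 → 53.
At a 77% response rate, contacts needed = 53 / 0.77 ≈ 68.83 → 69.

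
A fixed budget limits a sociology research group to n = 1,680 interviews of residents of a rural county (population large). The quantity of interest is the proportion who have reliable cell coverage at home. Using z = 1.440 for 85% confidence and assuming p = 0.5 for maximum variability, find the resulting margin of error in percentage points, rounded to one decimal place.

SE(p̂) = √[p(1−p)/n] = √[0.2500/1680] = 0.01220.
E = z × SE = 1.440 × 0.01220 = 0.01757, or 1.8 percentage points.

1.8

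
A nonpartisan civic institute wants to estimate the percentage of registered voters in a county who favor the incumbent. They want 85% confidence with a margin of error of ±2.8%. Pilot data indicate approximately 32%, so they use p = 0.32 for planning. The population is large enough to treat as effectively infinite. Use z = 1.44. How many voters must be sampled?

With p = 0.32, p(1−p) = 0.2176.
n = z²·p(1−p)/E² = 1.44² × 0.2176 / 0.028² = 2.0736 × 0.2176 / 0.000784 ≈ 575.53.
Rounding up gives n = 576.

576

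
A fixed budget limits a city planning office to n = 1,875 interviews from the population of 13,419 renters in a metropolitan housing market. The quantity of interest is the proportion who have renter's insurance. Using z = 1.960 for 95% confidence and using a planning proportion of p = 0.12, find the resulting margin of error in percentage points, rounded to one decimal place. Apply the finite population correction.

1.4

Finite-population factor: (N−n)/(N−1) = (13419−1875)/(13419−1) = 0.8603.
SE(p̂) = √[p(1−p)/n · (N−n)/(N−1)] = √[0.1056/1875 × 0.8603] = 0.00696.
E = z × SE = 1.960 × 0.00696 = 0.01364 ≈ 1.4 percentage points.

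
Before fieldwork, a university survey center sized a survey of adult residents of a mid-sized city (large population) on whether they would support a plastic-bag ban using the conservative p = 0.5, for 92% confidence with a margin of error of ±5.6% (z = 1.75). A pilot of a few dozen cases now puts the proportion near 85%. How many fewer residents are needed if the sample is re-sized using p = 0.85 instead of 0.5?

120

Conservative (p = 0.5): n = 1.75² × 0.25 / 0.056² ≈ 244.14 → 245.
Using p = 0.85: p(1−p) = 0.1275, so n = 1.75² × 0.1275 / 0.056² ≈ 124.51 → 125.
Reduction: 245 − 125 = 120.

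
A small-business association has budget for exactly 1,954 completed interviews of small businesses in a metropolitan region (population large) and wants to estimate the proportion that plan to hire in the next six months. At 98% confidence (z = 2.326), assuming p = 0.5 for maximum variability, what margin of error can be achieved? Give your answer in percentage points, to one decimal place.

SE(p̂) = √[p(1−p)/n] = √[0.2500/1954] = 0.01131.
E = z × SE = 2.326 × 0.01131 = 0.02631, or 2.6 percentage points.

2.6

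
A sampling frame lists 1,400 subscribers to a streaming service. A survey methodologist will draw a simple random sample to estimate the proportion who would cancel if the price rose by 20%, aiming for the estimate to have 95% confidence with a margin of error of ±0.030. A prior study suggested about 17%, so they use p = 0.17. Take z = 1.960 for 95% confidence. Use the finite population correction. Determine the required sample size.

Unadjusted: n₀ = 1.960² × 0.17 × 0.83 / 0.030² ≈ 602.28, so n₀ = 603.
Finite population correction with N = 1,400: n = n₀ / (1 + (n₀−1)/N) = 603 / (1 + 602/1400) = 603 / 1.4300 ≈ 421.68.
Rounding up, n = 422.

422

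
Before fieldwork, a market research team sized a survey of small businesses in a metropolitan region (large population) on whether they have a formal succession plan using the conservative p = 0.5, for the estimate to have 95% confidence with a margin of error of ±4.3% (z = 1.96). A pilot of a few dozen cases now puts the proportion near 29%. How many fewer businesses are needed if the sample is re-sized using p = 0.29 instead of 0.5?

92

Conservative (p = 0.5): n = 1.96² × 0.25 / 0.043² ≈ 519.42 → 520.
Using p = 0.29: p(1−p) = 0.2059, so n = 1.96² × 0.2059 / 0.043² ≈ 427.79 → 428.
Reduction: 520 − 428 = 92.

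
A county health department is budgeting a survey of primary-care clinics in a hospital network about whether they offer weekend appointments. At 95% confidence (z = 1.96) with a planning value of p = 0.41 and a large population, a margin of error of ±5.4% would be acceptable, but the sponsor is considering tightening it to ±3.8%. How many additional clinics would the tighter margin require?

325

At ±5.4%: n = 1.96² × 0.2419 / 0.054² ≈ 318.68 → 319.
At ±3.8%: n = 1.96² × 0.2419 / 0.038² ≈ 643.55 → 644.
Additional respondents: 644 − 319 = 325.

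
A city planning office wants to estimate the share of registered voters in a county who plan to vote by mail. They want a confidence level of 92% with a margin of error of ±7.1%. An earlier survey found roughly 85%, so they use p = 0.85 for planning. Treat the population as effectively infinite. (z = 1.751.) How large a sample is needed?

78

With p = 0.85, p(1−p) = 0.1275.
n = z²·p(1−p)/E² = 1.751² × 0.1275 / 0.071² = 3.0660 × 0.1275 / 0.005041 ≈ 77.55.
Rounding up gives n = 78.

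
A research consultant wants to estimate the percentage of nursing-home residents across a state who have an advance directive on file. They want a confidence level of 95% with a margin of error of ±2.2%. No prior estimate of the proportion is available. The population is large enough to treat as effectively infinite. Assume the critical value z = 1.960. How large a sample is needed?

1985

With no prior estimate, use p = 0.5, giving p(1−p) = 0.25.
n = z²·p(1−p)/E² = 1.960² × 0.2500 / 0.022² = 3.8416 × 0.2500 / 0.000484 ≈ 1984.30.
Rounding up gives n = 1985.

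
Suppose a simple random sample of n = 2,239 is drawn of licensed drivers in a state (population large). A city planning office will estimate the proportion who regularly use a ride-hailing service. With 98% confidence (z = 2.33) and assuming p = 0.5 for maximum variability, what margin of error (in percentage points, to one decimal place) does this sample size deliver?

2.5

SE(p̂) = √[p(1−p)/n] = √[0.2500/2239] = 0.01057.
E = z × SE = 2.33 × 0.01057 = 0.02462, or 2.5 percentage points.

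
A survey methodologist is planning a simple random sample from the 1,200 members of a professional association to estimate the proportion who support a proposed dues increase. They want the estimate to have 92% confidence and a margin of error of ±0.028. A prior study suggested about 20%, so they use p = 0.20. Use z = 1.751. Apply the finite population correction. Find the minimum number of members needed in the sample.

Unadjusted: n₀ = 1.751² × 0.20 × 0.80 / 0.028² ≈ 625.71, so n₀ = 626.
Finite population correction with N = 1,200: n = n₀ / (1 + (n₀−1)/N) = 626 / (1 + 625/1200) = 626 / 1.5208 ≈ 411.62.
Rounding up, n = 412.

412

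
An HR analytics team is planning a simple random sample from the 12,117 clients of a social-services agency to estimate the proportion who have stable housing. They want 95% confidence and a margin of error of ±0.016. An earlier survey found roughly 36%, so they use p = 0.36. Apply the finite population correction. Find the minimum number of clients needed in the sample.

For 95% confidence, z = 1.960.
Unadjusted: n₀ = 1.960² × 0.36 × 0.64 / 0.016² ≈ 3457.44, so n₀ = 3458.
Finite population correction with N = 12,117: n = n₀ / (1 + (n₀−1)/N) = 3458 / (1 + 3457/12117) = 3458 / 1.2853 ≈ 2690.42.
Rounding up, n = 2691.

2691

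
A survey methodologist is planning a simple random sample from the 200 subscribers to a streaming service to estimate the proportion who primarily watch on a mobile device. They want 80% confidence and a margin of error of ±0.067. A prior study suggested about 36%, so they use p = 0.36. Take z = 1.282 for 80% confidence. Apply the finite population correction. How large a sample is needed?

60

Unadjusted: n₀ = 1.282² × 0.36 × 0.64 / 0.067² ≈ 84.35, so n₀ = 85.
Finite population correction with N = 200: n = n₀ / (1 + (n₀−1)/N) = 85 / (1 + 84/200) = 85 / 1.4200 ≈ 59.86.
Rounding up, n = 60.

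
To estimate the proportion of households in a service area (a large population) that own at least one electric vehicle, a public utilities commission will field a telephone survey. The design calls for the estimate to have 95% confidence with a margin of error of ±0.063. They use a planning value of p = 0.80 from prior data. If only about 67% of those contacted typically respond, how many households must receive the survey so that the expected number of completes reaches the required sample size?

For 95% confidence, z = 1.96.
Completed interviews needed: n₀ = 1.96² × 0.1600 / 0.063² ≈ 154.86 → 155.
At a 67% response rate, contacts needed = 155 / 0.67 ≈ 231.34 → 232.

232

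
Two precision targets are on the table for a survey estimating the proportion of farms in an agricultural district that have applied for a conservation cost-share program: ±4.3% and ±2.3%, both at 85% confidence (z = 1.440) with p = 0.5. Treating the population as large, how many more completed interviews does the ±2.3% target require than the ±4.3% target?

At ±4.3%: n = 1.440² × 0.2500 / 0.043² ≈ 280.37 → 281.
At ±2.3%: n = 1.440² × 0.2500 / 0.023² ≈ 979.96 → 980.
Additional respondents: 980 − 281 = 699.

699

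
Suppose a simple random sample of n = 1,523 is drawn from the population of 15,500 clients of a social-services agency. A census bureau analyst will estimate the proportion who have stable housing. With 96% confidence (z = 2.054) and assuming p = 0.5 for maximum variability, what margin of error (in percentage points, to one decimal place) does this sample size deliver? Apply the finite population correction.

2.5

Finite-population factor: (N−n)/(N−1) = (15500−1523)/(15500−1) = 0.9018.
SE(p̂) = √[p(1−p)/n · (N−n)/(N−1)] = √[0.2500/1523 × 0.9018] = 0.01217.
E = z × SE = 2.054 × 0.01217 = 0.02499 ≈ 2.5 percentage points.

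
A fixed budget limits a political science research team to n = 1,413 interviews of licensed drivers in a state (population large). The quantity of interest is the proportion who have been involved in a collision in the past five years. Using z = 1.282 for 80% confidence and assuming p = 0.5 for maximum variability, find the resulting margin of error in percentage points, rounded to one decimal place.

1.7

SE(p̂) = √[p(1−p)/n] = √[0.2500/1413] = 0.01330.
E = z × SE = 1.282 × 0.01330 = 0.01705, or 1.7 percentage points.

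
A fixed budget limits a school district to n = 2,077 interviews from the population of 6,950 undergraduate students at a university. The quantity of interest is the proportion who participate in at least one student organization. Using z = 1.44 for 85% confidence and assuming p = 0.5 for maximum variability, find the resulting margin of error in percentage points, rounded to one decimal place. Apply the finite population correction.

1.3

Finite-population factor: (N−n)/(N−1) = (6950−2077)/(6950−1) = 0.7013.
SE(p̂) = √[p(1−p)/n · (N−n)/(N−1)] = √[0.2500/2077 × 0.7013] = 0.00919.
E = z × SE = 1.44 × 0.00919 = 0.01323 ≈ 1.3 percentage points.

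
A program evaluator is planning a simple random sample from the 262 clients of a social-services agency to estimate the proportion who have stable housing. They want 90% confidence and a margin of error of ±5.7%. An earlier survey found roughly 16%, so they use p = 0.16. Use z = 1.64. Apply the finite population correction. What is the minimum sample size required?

79

Unadjusted: n₀ = 1.64² × 0.16 × 0.84 / 0.057² ≈ 111.26, so n₀ = 112.
Finite population correction with N = 262: n = n₀ / (1 + (n₀−1)/N) = 112 / (1 + 111/262) = 112 / 1.4237 ≈ 78.67.
Rounding up, n = 79.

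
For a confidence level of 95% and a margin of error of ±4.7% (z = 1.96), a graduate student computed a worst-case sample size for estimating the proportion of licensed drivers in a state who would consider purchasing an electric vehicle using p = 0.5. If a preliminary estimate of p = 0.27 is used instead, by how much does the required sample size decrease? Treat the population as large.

92

Conservative (p = 0.5): n = 1.96² × 0.25 / 0.047² ≈ 434.77 → 435.
Using p = 0.27: p(1−p) = 0.1971, so n = 1.96² × 0.1971 / 0.047² ≈ 342.77 → 343.
Reduction: 435 − 343 = 92.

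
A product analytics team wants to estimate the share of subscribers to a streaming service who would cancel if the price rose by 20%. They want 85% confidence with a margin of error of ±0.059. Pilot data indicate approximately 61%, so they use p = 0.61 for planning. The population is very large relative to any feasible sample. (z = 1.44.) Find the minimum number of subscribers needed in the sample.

142

With p = 0.61, p(1−p) = 0.2379.
n = z²·p(1−p)/E² = 1.44² × 0.2379 / 0.059² = 2.0736 × 0.2379 / 0.003481 ≈ 141.71.
Rounding up gives n = 142.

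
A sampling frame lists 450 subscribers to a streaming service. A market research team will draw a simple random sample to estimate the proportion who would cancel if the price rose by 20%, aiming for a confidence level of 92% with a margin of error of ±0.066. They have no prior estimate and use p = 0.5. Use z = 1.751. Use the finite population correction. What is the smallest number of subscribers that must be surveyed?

127

Unadjusted: n₀ = 1.751² × 0.50 × 0.50 / 0.066² ≈ 175.96, so n₀ = 176.
Finite population correction with N = 450: n = n₀ / (1 + (n₀−1)/N) = 176 / (1 + 175/450) = 176 / 1.3889 ≈ 126.72.
Rounding up, n = 127.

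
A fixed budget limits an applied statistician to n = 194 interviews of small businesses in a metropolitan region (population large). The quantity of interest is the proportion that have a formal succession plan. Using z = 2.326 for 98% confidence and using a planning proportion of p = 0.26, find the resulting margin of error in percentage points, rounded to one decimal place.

SE(p̂) = √[p(1−p)/n] = √[0.1924/194] = 0.03149.
E = z × SE = 2.326 × 0.03149 = 0.07325, or 7.3 percentage points.

7.3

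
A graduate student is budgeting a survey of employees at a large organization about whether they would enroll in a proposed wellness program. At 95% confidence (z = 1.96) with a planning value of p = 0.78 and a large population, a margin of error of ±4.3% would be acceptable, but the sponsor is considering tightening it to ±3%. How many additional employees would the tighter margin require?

376

At ±4.3%: n = 1.96² × 0.1716 / 0.043² ≈ 356.53 → 357.
At ±3%: n = 1.96² × 0.1716 / 0.030² ≈ 732.47 → 733.
Additional respondents: 733 − 357 = 376.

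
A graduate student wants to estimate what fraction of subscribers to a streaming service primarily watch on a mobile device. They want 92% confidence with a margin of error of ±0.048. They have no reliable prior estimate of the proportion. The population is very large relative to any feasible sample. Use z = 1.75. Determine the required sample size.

333

With no prior estimate, use p = 0.5, giving p(1−p) = 0.25.
n = z²·p(1−p)/E² = 1.75² × 0.2500 / 0.048² = 3.0625 × 0.2500 / 0.002304 ≈ 332.30.
Rounding up gives n = 333.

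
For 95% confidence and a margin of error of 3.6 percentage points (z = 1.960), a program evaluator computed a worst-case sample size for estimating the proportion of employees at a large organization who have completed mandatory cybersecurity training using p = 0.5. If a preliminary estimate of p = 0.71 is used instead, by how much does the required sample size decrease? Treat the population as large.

131

Conservative (p = 0.5): n = 1.960² × 0.25 / 0.036² ≈ 741.05 → 742.
Using p = 0.71: p(1−p) = 0.2059, so n = 1.960² × 0.2059 / 0.036² ≈ 610.33 → 611.
Reduction: 742 − 611 = 131.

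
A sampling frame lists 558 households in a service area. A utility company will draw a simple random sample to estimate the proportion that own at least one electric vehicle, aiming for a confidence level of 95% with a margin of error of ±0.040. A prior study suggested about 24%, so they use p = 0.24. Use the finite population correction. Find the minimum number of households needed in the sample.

246

For 95% confidence, z = 1.960.
Unadjusted: n₀ = 1.960² × 0.24 × 0.76 / 0.040² ≈ 437.94, so n₀ = 438.
Finite population correction with N = 558: n = n₀ / (1 + (n₀−1)/N) = 438 / (1 + 437/558) = 438 / 1.7832 ≈ 245.63.
Rounding up, n = 246.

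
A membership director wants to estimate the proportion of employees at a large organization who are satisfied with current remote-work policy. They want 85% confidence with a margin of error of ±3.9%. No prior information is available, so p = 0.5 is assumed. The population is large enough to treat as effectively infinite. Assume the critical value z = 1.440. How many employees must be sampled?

With p = 0.5, p(1−p) = 0.25.
n = z²·p(1−p)/E² = 1.440² × 0.2500 / 0.039² = 2.0736 × 0.2500 / 0.001521 ≈ 340.83.
Rounding up gives n = 341.

341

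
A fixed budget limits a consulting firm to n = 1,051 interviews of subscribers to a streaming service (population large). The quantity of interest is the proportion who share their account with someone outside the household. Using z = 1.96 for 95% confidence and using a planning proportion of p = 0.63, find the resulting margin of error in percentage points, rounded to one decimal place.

SE(p̂) = √[p(1−p)/n] = √[0.2331/1051] = 0.01489.
E = z × SE = 1.96 × 0.01489 = 0.02919, or 2.9 percentage points.

2.9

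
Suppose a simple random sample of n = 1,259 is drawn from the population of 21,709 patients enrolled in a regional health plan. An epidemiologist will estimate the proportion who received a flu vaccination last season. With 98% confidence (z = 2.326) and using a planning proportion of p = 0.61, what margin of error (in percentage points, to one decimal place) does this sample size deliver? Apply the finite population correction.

Finite-population factor: (N−n)/(N−1) = (21709−1259)/(21709−1) = 0.9420.
SE(p̂) = √[p(1−p)/n · (N−n)/(N−1)] = √[0.2379/1259 × 0.9420] = 0.01334.
E = z × SE = 2.326 × 0.01334 = 0.03103 ≈ 3.1 percentage points.

3.1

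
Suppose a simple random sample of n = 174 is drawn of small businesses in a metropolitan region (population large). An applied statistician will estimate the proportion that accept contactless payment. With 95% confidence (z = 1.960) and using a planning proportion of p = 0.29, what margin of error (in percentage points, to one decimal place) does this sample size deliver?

6.7

SE(p̂) = √[p(1−p)/n] = √[0.2059/174] = 0.03440.
E = z × SE = 1.960 × 0.03440 = 0.06742, or 6.7 percentage points.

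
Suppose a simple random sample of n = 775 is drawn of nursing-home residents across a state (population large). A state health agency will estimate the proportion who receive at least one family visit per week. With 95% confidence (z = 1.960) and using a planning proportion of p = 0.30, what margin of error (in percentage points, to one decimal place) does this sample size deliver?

SE(p̂) = √[p(1−p)/n] = √[0.2100/775] = 0.01646.
E = z × SE = 1.960 × 0.01646 = 0.03226, or 3.2 percentage points.

3.2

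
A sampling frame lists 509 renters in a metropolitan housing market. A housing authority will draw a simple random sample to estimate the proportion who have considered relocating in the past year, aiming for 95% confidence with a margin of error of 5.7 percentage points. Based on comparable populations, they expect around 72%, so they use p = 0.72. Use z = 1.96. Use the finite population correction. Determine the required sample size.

163

Unadjusted: n₀ = 1.96² × 0.72 × 0.28 / 0.057² ≈ 238.37, so n₀ = 239.
Finite population correction with N = 509: n = n₀ / (1 + (n₀−1)/N) = 239 / (1 + 238/509) = 239 / 1.4676 ≈ 162.85.
Rounding up, n = 163.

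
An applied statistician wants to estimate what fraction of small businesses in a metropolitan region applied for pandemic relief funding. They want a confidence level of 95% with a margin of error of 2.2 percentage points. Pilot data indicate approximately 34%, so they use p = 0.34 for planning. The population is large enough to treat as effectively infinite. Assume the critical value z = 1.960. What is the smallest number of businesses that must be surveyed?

With p = 0.34, p(1−p) = 0.2244.
n = z²·p(1−p)/E² = 1.960² × 0.2244 / 0.022² = 3.8416 × 0.2244 / 0.000484 ≈ 1781.11.
Rounding up gives n = 1782.

1782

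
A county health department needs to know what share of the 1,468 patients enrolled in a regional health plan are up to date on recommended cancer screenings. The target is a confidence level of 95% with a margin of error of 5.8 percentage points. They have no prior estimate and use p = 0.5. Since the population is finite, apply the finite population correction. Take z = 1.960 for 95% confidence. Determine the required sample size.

240

Unadjusted: n₀ = 1.960² × 0.50 × 0.50 / 0.058² ≈ 285.49, so n₀ = 286.
Finite population correction with N = 1,468: n = n₀ / (1 + (n₀−1)/N) = 286 / (1 + 285/1468) = 286 / 1.1941 ≈ 239.50.
Rounding up, n = 240.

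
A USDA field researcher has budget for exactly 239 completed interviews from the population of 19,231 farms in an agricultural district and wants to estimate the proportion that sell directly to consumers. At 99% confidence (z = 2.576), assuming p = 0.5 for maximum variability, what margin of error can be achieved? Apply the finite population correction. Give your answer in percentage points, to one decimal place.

Finite-population factor: (N−n)/(N−1) = (19231−239)/(19231−1) = 0.9876.
SE(p̂) = √[p(1−p)/n · (N−n)/(N−1)] = √[0.2500/239 × 0.9876] = 0.03214.
E = z × SE = 2.576 × 0.03214 = 0.08280 ≈ 8.3 percentage points.

8.3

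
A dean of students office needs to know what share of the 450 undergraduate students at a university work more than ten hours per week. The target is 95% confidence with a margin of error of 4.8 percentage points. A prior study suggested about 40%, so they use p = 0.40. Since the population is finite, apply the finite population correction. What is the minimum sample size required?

For 95% confidence, z = 1.960.
Unadjusted: n₀ = 1.960² × 0.40 × 0.60 / 0.048² ≈ 400.17, so n₀ = 401.
Finite population correction with N = 450: n = n₀ / (1 + (n₀−1)/N) = 401 / (1 + 400/450) = 401 / 1.8889 ≈ 212.29.
Rounding up, n = 213.

213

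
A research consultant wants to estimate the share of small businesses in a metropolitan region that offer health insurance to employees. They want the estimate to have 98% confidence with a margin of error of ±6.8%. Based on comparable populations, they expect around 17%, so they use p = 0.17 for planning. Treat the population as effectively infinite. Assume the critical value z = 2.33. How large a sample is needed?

With p = 0.17, p(1−p) = 0.1411.
n = z²·p(1−p)/E² = 2.33² × 0.1411 / 0.068² = 5.4289 × 0.1411 / 0.004624 ≈ 165.66.
Rounding up gives n = 166.

166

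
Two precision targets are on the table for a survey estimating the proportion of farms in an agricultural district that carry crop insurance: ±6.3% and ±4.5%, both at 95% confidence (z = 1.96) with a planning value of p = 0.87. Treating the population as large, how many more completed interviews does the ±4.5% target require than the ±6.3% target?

105

At ±6.3%: n = 1.96² × 0.1131 / 0.063² ≈ 109.47 → 110.
At ±4.5%: n = 1.96² × 0.1131 / 0.045² ≈ 214.56 → 215.
Additional respondents: 215 − 110 = 105.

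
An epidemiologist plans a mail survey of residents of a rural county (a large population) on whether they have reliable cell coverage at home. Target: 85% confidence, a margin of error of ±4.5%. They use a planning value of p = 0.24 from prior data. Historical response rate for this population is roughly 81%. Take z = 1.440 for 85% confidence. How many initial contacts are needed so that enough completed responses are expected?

Completed interviews needed: n₀ = 1.440² × 0.1824 / 0.045² ≈ 186.78 → 187.
At an 81% response rate, contacts needed = 187 / 0.81 ≈ 230.86 → 231.

231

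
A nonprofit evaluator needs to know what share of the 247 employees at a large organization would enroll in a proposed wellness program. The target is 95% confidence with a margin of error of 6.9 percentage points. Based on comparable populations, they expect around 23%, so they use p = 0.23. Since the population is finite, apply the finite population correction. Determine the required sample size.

For 95% confidence, z = 1.960.
Unadjusted: n₀ = 1.960² × 0.23 × 0.77 / 0.069² ≈ 142.90, so n₀ = 143.
Finite population correction with N = 247: n = n₀ / (1 + (n₀−1)/N) = 143 / (1 + 142/247) = 143 / 1.5749 ≈ 90.80.
Rounding up, n = 91.

91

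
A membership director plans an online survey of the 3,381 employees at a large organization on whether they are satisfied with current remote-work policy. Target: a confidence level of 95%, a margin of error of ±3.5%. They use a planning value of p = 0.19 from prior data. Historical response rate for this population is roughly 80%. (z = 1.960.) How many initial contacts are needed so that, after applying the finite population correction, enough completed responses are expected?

Completed interviews needed (unadjusted): n₀ = 1.960² × 0.1539 / 0.035² ≈ 482.63 → 483.
FPC for N = 3,381: n = 483 / (1 + 482/3381) = 483 / 1.1426 ≈ 422.73 → 423.
At an 80% response rate, contacts needed = 423 / 0.80 ≈ 528.75 → 529.

529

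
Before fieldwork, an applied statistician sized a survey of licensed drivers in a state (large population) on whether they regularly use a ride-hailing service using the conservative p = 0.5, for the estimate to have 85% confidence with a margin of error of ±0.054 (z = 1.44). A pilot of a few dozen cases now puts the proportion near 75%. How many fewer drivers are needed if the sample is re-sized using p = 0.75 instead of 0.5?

44

Conservative (p = 0.5): n = 1.44² × 0.25 / 0.054² ≈ 177.78 → 178.
Using p = 0.75: p(1−p) = 0.1875, so n = 1.44² × 0.1875 / 0.054² ≈ 133.33 → 134.
Reduction: 178 − 134 = 44.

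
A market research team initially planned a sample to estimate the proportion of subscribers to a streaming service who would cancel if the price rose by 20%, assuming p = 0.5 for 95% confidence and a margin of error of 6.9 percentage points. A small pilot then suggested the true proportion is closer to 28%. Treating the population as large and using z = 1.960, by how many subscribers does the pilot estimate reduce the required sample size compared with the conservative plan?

39

Conservative (p = 0.5): n = 1.960² × 0.25 / 0.069² ≈ 201.72 → 202.
Using p = 0.28: p(1−p) = 0.2016, so n = 1.960² × 0.2016 / 0.069² ≈ 162.67 → 163.
Reduction: 202 − 163 = 39.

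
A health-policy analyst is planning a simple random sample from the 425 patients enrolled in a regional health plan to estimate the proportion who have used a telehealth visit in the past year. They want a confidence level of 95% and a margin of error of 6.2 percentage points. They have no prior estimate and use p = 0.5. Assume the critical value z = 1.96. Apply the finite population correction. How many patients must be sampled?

Unadjusted: n₀ = 1.96² × 0.50 × 0.50 / 0.062² ≈ 249.84, so n₀ = 250.
Finite population correction with N = 425: n = n₀ / (1 + (n₀−1)/N) = 250 / (1 + 249/425) = 250 / 1.5859 ≈ 157.64.
Rounding up, n = 158.

158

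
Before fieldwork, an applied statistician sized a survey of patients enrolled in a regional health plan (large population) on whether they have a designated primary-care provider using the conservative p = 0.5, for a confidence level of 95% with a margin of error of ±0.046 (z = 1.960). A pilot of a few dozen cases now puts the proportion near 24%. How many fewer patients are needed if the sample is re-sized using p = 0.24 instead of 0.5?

Conservative (p = 0.5): n = 1.960² × 0.25 / 0.046² ≈ 453.88 → 454.
Using p = 0.24: p(1−p) = 0.1824, so n = 1.960² × 0.1824 / 0.046² ≈ 331.15 → 332.
Reduction: 454 − 332 = 122.

122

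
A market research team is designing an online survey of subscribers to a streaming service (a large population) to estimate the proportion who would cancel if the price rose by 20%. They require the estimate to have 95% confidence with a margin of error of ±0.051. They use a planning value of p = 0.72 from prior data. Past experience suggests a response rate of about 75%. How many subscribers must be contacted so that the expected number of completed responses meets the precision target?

For 95% confidence, z = 1.96.
Completed interviews needed: n₀ = 1.96² × 0.2016 / 0.051² ≈ 297.76 → 298.
At a 75% response rate, contacts needed = 298 / 0.75 ≈ 397.33 → 398.

398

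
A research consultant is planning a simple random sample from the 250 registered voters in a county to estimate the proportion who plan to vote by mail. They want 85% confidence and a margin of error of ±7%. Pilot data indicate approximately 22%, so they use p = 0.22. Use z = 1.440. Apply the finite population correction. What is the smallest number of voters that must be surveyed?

57

Unadjusted: n₀ = 1.440² × 0.22 × 0.78 / 0.070² ≈ 72.62, so n₀ = 73.
Finite population correction with N = 250: n = n₀ / (1 + (n₀−1)/N) = 73 / (1 + 72/250) = 73 / 1.2880 ≈ 56.68.
Rounding up, n = 57.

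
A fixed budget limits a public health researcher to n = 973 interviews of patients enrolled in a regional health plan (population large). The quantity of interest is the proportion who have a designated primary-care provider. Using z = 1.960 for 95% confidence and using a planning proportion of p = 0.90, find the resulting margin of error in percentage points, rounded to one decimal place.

SE(p̂) = √[p(1−p)/n] = √[0.0900/973] = 0.00962.
E = z × SE = 1.960 × 0.00962 = 0.01885, or 1.9 percentage points.

1.9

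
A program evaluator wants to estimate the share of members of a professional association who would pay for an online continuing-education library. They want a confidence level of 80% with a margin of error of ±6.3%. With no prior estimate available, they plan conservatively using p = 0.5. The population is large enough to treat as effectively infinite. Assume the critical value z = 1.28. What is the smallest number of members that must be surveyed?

104

With p = 0.5, p(1−p) = 0.25.
n = z²·p(1−p)/E² = 1.28² × 0.2500 / 0.063² = 1.6384 × 0.2500 / 0.003969 ≈ 103.20.
Rounding up gives n = 104.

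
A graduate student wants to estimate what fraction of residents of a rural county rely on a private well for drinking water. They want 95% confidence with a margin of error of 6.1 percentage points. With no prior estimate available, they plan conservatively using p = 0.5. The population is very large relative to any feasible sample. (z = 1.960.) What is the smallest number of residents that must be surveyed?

259

With p = 0.5, p(1−p) = 0.25.
n = z²·p(1−p)/E² = 1.960² × 0.2500 / 0.061² = 3.8416 × 0.2500 / 0.003721 ≈ 258.10.
Rounding up gives n = 259.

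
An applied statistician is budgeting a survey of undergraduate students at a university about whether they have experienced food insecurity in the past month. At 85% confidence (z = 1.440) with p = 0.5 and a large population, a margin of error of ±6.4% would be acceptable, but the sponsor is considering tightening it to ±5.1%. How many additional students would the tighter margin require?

At ±6.4%: n = 1.440² × 0.2500 / 0.064² ≈ 126.56 → 127.
At ±5.1%: n = 1.440² × 0.2500 / 0.051² ≈ 199.31 → 200.
Additional respondents: 200 − 127 = 73.

73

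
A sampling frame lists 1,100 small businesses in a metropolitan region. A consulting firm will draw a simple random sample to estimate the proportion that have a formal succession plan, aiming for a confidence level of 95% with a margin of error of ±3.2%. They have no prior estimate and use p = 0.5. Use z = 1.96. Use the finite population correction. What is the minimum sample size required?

507

Unadjusted: n₀ = 1.96² × 0.50 × 0.50 / 0.032² ≈ 937.89, so n₀ = 938.
Finite population correction with N = 1,100: n = n₀ / (1 + (n₀−1)/N) = 938 / (1 + 937/1100) = 938 / 1.8518 ≈ 506.53.
Rounding up, n = 507.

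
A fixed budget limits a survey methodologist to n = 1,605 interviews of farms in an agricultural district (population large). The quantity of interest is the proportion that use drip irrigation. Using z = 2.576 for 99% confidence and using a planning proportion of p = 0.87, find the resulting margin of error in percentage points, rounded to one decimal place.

SE(p̂) = √[p(1−p)/n] = √[0.1131/1605] = 0.00839.
E = z × SE = 2.576 × 0.00839 = 0.02162, or 2.2 percentage points.

2.2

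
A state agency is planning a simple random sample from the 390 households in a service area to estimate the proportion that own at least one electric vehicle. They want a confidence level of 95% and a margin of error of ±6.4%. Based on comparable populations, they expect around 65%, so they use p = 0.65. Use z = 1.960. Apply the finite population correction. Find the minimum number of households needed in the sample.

139

Unadjusted: n₀ = 1.960² × 0.65 × 0.35 / 0.064² ≈ 213.37, so n₀ = 214.
Finite population correction with N = 390: n = n₀ / (1 + (n₀−1)/N) = 214 / (1 + 213/390) = 214 / 1.5462 ≈ 138.41.
Rounding up, n = 139.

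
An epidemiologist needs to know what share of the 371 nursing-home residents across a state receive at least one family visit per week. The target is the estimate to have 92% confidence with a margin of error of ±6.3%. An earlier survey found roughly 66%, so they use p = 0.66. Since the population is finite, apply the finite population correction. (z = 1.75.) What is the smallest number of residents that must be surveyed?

Unadjusted: n₀ = 1.75² × 0.66 × 0.34 / 0.063² ≈ 173.15, so n₀ = 174.
Finite population correction with N = 371: n = n₀ / (1 + (n₀−1)/N) = 174 / (1 + 173/371) = 174 / 1.4663 ≈ 118.67.
Rounding up, n = 119.

119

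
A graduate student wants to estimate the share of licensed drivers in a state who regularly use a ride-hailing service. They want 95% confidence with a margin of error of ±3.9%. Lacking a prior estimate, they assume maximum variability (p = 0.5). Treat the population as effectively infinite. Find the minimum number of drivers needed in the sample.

For 95% confidence, z = 1.960.
With p = 0.5, p(1−p) = 0.25.
n = z²·p(1−p)/E² = 1.960² × 0.2500 / 0.039² = 3.8416 × 0.2500 / 0.001521 ≈ 631.43.
Rounding up gives n = 632.

632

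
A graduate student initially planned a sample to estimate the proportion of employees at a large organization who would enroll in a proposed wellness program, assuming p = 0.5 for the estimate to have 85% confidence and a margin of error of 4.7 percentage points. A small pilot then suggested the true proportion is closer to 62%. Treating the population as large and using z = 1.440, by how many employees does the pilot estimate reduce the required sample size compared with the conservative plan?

13

Conservative (p = 0.5): n = 1.440² × 0.25 / 0.047² ≈ 234.68 → 235.
Using p = 0.62: p(1−p) = 0.2356, so n = 1.440² × 0.2356 / 0.047² ≈ 221.16 → 222.
Reduction: 235 − 222 = 13.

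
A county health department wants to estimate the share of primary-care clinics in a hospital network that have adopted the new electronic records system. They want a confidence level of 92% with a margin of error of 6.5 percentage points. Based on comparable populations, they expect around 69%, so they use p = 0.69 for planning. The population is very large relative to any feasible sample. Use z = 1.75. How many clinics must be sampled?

156

With p = 0.69, p(1−p) = 0.2139.
n = z²·p(1−p)/E² = 1.75² × 0.2139 / 0.065² = 3.0625 × 0.2139 / 0.004225 ≈ 155.05.
Rounding up gives n = 156.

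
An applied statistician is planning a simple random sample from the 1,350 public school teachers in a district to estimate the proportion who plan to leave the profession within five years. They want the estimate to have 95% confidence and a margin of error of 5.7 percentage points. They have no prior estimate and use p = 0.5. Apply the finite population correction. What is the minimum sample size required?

For 95% confidence, z = 1.960.
Unadjusted: n₀ = 1.960² × 0.50 × 0.50 / 0.057² ≈ 295.60, so n₀ = 296.
Finite population correction with N = 1,350: n = n₀ / (1 + (n₀−1)/N) = 296 / (1 + 295/1350) = 296 / 1.2185 ≈ 242.92.
Rounding up, n = 243.

243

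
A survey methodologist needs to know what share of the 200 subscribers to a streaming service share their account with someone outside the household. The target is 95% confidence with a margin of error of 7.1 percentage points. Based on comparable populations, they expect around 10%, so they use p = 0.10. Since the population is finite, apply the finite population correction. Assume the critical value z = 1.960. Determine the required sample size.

Unadjusted: n₀ = 1.960² × 0.10 × 0.90 / 0.071² ≈ 68.59, so n₀ = 69.
Finite population correction with N = 200: n = n₀ / (1 + (n₀−1)/N) = 69 / (1 + 68/200) = 69 / 1.3400 ≈ 51.49.
Rounding up, n = 52.

52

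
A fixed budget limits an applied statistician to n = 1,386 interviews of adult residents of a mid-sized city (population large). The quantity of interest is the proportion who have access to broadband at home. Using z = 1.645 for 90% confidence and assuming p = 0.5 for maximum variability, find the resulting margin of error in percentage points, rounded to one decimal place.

SE(p̂) = √[p(1−p)/n] = √[0.2500/1386] = 0.01343.
E = z × SE = 1.645 × 0.01343 = 0.02209, or 2.2 percentage points.

2.2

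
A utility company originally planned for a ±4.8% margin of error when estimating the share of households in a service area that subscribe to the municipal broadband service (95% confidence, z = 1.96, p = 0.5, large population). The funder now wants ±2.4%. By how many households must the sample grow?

1251

At ±4.8%: n = 1.96² × 0.2500 / 0.048² ≈ 416.84 → 417.
At ±2.4%: n = 1.96² × 0.2500 / 0.024² ≈ 1667.36 → 1668.
Additional respondents: 1668 − 417 = 1251.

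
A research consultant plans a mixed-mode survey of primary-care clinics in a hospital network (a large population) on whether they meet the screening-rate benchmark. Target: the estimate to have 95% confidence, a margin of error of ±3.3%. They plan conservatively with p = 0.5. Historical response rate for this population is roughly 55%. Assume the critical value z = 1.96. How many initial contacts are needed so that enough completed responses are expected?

1604

Completed interviews needed: n₀ = 1.96² × 0.2500 / 0.033² ≈ 881.91 → 882.
At a 55% response rate, contacts needed = 882 / 0.55 ≈ 1603.64 → 1604.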